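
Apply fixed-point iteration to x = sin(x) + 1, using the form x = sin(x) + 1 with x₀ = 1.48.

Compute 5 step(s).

Equation: x = sin(x) + 1
Fixed-point form: x = sin(x) + 1
x₀ = 1.48

x_1 = g(1.480000) = 1.995881
x_2 = g(1.995881) = 1.911004
x_3 = g(1.911004) = 1.942685
x_4 = g(1.942685) = 1.931643
x_5 = g(1.931643) = 1.935598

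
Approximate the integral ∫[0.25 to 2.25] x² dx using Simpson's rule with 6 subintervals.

f(x) = x²
a = 0.25, b = 2.25, n = 6
h = (b - a)/n = 0.333333

Simpson's rule: (h/3)[f(x₀) + 4f(x₁) + 2f(x₂) + ... + f(xₙ)]

x_0 = 0.2500, f(x_0) = 0.062500, coefficient = 1
x_1 = 0.5833, f(x_1) = 0.340278, coefficient = 4
x_2 = 0.9167, f(x_2) = 0.840278, coefficient = 2
x_3 = 1.2500, f(x_3) = 1.562500, coefficient = 4
x_4 = 1.5833, f(x_4) = 2.506944, coefficient = 2
x_5 = 1.9167, f(x_5) = 3.673611, coefficient = 4
x_6 = 2.2500, f(x_6) = 5.062500, coefficient = 1

I ≈ (0.333333/3) × 34.125000 = 3.791667
Exact value: 3.791667
Error: 0.000000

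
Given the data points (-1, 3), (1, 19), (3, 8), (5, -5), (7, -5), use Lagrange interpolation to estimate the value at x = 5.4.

Lagrange interpolation formula:
P(x) = Σ yᵢ × Lᵢ(x)
where Lᵢ(x) = Π_{j≠i} (x - xⱼ)/(xᵢ - xⱼ)

L_0(5.4) = (5.4 - 1)/(-1 - 1) × (5.4 - 3)/(-1 - 3) × (5.4 - 5)/(-1 - 5) × (5.4 - 7)/(-1 - 7) = -0.017600
L_1(5.4) = (5.4 - (-1))/(1 - (-1)) × (5.4 - 3)/(1 - 3) × (5.4 - 5)/(1 - 5) × (5.4 - 7)/(1 - 7) = 0.102400
L_2(5.4) = (5.4 - (-1))/(3 - (-1)) × (5.4 - 1)/(3 - 1) × (5.4 - 5)/(3 - 5) × (5.4 - 7)/(3 - 7) = -0.281600
L_3(5.4) = (5.4 - (-1))/(5 - (-1)) × (5.4 - 1)/(5 - 1) × (5.4 - 3)/(5 - 3) × (5.4 - 7)/(5 - 7) = 1.126400
L_4(5.4) = (5.4 - (-1))/(7 - (-1)) × (5.4 - 1)/(7 - 1) × (5.4 - 3)/(7 - 3) × (5.4 - 5)/(7 - 5) = 0.070400

P(5.4) = 3×L_0(5.4) + 19×L_1(5.4) + 8×L_2(5.4) + (-5)×L_3(5.4) + (-5)×L_4(5.4)
P(5.4) = -6.344000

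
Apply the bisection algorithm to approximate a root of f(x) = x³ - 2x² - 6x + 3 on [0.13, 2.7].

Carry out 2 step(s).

f(x) = x³ - 2x² - 6x + 3
Initial interval: [0.13, 2.7]

Iteration 1:
  c_1 = (0.130000 + 2.700000)/2 = 1.415000
  f(c_1) = f(1.415000) = -6.661302
  f(a) × f(c) < 0, new interval: [0.130000, 1.415000]
Iteration 2:
  c_2 = (0.130000 + 1.415000)/2 = 0.772500
  f(c_2) = f(0.772500) = -2.367518
  f(a) × f(c) < 0, new interval: [0.130000, 0.772500]

After 2 iteration(s), the approximation is c_2 = 0.772500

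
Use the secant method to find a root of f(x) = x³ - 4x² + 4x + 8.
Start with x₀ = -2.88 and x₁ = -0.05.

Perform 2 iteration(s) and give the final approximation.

f(x) = x³ - 4x² + 4x + 8
x₀ = -2.88, x₁ = -0.05

Secant formula: x_{n+1} = x_n - f(x_n)(x_n - x_{n-1})/(f(x_n) - f(x_{n-1}))

Iteration 1:
  f(-2.880000) = -60.585472
  f(-0.050000) = 7.789875
  x_2 = -0.050000 - 7.789875×(-0.050000 - (-2.880000))/(7.789875 - (-60.585472))
       = -0.372417
Iteration 2:
  f(-0.050000) = 7.789875
  f(-0.372417) = 5.903905
  x_3 = -0.372417 - 5.903905×(-0.372417 - (-0.050000))/(5.903905 - 7.789875)
       = -1.381721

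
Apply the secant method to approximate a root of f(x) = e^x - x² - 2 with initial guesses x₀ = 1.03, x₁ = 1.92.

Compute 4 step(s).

f(x) = e^x - x² - 2
x₀ = 1.03, x₁ = 1.92

Secant formula: x_{n+1} = x_n - f(x_n)(x_n - x_{n-1})/(f(x_n) - f(x_{n-1}))

Iteration 1:
  f(1.030000) = -0.259834
  f(1.920000) = 1.134558
  x_2 = 1.920000 - 1.134558×(1.920000 - 1.030000)/(1.134558 - (-0.259834))
       = 1.195845
Iteration 2:
  f(1.920000) = 1.134558
  f(1.195845) = -0.123695
  x_3 = 1.195845 - (-0.123695)×(1.195845 - 1.920000)/(-0.123695 - 1.134558)
       = 1.267034
Iteration 3:
  f(1.195845) = -0.123695
  f(1.267034) = -0.055068
  x_4 = 1.267034 - (-0.055068)×(1.267034 - 1.195845)/(-0.055068 - (-0.123695))
       = 1.324159
Iteration 4:
  f(1.267034) = -0.055068
  f(1.324159) = 0.005625
  x_5 = 1.324159 - 0.005625×(1.324159 - 1.267034)/(0.005625 - (-0.055068))
       = 1.318864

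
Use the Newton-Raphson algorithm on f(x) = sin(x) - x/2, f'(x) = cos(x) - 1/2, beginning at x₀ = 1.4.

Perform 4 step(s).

f(x) = sin(x) - x/2
f'(x) = cos(x) - 1/2
x₀ = 1.4

Newton-Raphson formula: x_{n+1} = x_n - f(x_n)/f'(x_n)

Iteration 1:
  f(1.400000) = 0.285450
  f'(1.400000) = -0.330033
  x_1 = 1.400000 - 0.285450/(-0.330033) = 2.264913
Iteration 2:
  f(2.264913) = -0.363838
  f'(2.264913) = -1.139707
  x_2 = 2.264913 - (-0.363838)/(-1.139707) = 1.945675
Iteration 3:
  f(1.945675) = -0.042286
  f'(1.945675) = -0.866160
  x_3 = 1.945675 - (-0.042286)/(-0.866160) = 1.896856
Iteration 4:
  f(1.896856) = -0.001116
  f'(1.896856) = -0.820312
  x_4 = 1.896856 - (-0.001116)/(-0.820312) = 1.895495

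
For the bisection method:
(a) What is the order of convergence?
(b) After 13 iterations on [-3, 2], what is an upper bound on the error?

(a) Bisection has linear (order 1) convergence; the error is halved each step.

(b) Error bound = (b-a)/2^n = (2 - (-3))/2^{13}
    = 5/2^{13}

(a) 1 (linear); (b) error ≤ 6.10e-04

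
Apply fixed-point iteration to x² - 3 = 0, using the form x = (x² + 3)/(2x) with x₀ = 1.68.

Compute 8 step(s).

Equation: x² - 3 = 0
Fixed-point form: x = (x² + 3)/(2x)
x₀ = 1.68

x_1 = g(1.680000) = 1.732857
x_2 = g(1.732857) = 1.732051
x_3 = g(1.732051) = 1.732051
x_4 = g(1.732051) = 1.732051
x_5 = g(1.732051) = 1.732051
x_6 = g(1.732051) = 1.732051
x_7 = g(1.732051) = 1.732051
x_8 = g(1.732051) = 1.732051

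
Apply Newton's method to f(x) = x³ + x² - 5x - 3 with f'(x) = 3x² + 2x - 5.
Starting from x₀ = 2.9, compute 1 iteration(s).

f(x) = x³ + x² - 5x - 3
f'(x) = 3x² + 2x - 5
x₀ = 2.9

Newton-Raphson formula: x_{n+1} = x_n - f(x_n)/f'(x_n)

Iteration 1:
  f(2.900000) = 15.299000
  f'(2.900000) = 26.030000
  x_1 = 2.900000 - 15.299000/26.030000 = 2.312255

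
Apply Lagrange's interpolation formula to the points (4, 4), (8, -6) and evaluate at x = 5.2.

Lagrange interpolation formula:
P(x) = Σ yᵢ × Lᵢ(x)
where Lᵢ(x) = Π_{j≠i} (x - xⱼ)/(xᵢ - xⱼ)

L_0(5.2) = (5.2 - 8)/(4 - 8) = 0.700000
L_1(5.2) = (5.2 - 4)/(8 - 4) = 0.300000

P(5.2) = 4×L_0(5.2) + (-6)×L_1(5.2)
P(5.2) = 1.000000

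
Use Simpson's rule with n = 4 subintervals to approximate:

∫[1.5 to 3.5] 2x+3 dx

f(x) = 2x+3
a = 1.5, b = 3.5, n = 4
h = (b - a)/n = 0.500000

Simpson's rule: (h/3)[f(x₀) + 4f(x₁) + 2f(x₂) + ... + f(xₙ)]

x_0 = 1.5000, f(x_0) = 6.000000, coefficient = 1
x_1 = 2.0000, f(x_1) = 7.000000, coefficient = 4
x_2 = 2.5000, f(x_2) = 8.000000, coefficient = 2
x_3 = 3.0000, f(x_3) = 9.000000, coefficient = 4
x_4 = 3.5000, f(x_4) = 10.000000, coefficient = 1

I ≈ (0.500000/3) × 96.000000 = 16.000000
Exact value: 16.000000
Error: 0.000000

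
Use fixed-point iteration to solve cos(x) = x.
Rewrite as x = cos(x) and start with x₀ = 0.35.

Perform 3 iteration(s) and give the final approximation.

Equation: cos(x) = x
Fixed-point form: x = cos(x)
x₀ = 0.35

x_1 = g(0.350000) = 0.939373
x_2 = g(0.939373) = 0.590294
x_3 = g(0.590294) = 0.830777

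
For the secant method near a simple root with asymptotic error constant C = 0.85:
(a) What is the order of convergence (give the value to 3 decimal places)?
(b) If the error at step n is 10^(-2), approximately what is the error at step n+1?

(a) Secant method has superlinear convergence with order φ = (1+√5)/2 ≈ 1.618.
    This means |e_{n+1}| ≈ C|e_n|^1.618.

(b) With |e_n| = 10^(-2) and C = 0.85:
    |e_{n+1}| ≈ 0.85 × (10^(-2))^1.618 = 0.85 × 10^(-3.24)

(a) ≈ 1.618 (golden ratio); (b) |e_{n+1}| ≈ 4.936e-04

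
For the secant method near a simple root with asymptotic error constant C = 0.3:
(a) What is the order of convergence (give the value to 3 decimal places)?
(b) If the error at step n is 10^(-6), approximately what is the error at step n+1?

(a) Secant method has superlinear convergence with order φ = (1+√5)/2 ≈ 1.618.
    This means |e_{n+1}| ≈ C|e_n|^1.618.

(b) With |e_n| = 10^(-6) and C = 0.3:
    |e_{n+1}| ≈ 0.3 × (10^(-6))^1.618 = 0.3 × 10^(-9.71)

(a) ≈ 1.618 (golden ratio); (b) |e_{n+1}| ≈ 5.874e-11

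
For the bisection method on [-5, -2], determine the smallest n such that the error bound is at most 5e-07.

We need (b-a)/2^n ≤ 5e-07
(-2 - (-5))/2^n ≤ 5e-07
3/2^n ≤ 5e-07
2^n ≥ 6000000
n ≥ log₂(6000000) = 22.52
n ≥ 23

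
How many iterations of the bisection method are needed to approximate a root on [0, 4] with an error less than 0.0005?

We need (b-a)/2^n ≤ 0.0005
(4 - 0)/2^n ≤ 0.0005
4/2^n ≤ 0.0005
2^n ≥ 8000
n ≥ log₂(8000) = 12.97
n ≥ 13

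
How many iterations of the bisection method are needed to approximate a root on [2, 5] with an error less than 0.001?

We need (b-a)/2^n ≤ 0.001
(5 - 2)/2^n ≤ 0.001
3/2^n ≤ 0.001
2^n ≥ 3000
n ≥ log₂(3000) = 11.55
n ≥ 12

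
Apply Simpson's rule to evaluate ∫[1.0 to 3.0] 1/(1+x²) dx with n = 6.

f(x) = 1/(1+x²)
a = 1.0, b = 3.0, n = 6
h = (b - a)/n = 0.333333

Simpson's rule: (h/3)[f(x₀) + 4f(x₁) + 2f(x₂) + ... + f(xₙ)]

x_0 = 1.0000, f(x_0) = 0.500000, coefficient = 1
x_1 = 1.3333, f(x_1) = 0.360000, coefficient = 4
x_2 = 1.6667, f(x_2) = 0.264706, coefficient = 2
x_3 = 2.0000, f(x_3) = 0.200000, coefficient = 4
x_4 = 2.3333, f(x_4) = 0.155172, coefficient = 2
x_5 = 2.6667, f(x_5) = 0.123288, coefficient = 4
x_6 = 3.0000, f(x_6) = 0.100000, coefficient = 1

I ≈ (0.333333/3) × 4.172907 = 0.463656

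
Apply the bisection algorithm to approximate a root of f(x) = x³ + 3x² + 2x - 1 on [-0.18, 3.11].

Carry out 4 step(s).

f(x) = x³ + 3x² + 2x - 1
Initial interval: [-0.18, 3.11]

Iteration 1:
  c_1 = (-0.180000 + 3.110000)/2 = 1.465000
  f(c_1) = f(1.465000) = 11.512895
  f(a) × f(c) < 0, new interval: [-0.180000, 1.465000]
Iteration 2:
  c_2 = (-0.180000 + 1.465000)/2 = 0.642500
  f(c_2) = f(0.642500) = 1.788647
  f(a) × f(c) < 0, new interval: [-0.180000, 0.642500]
Iteration 3:
  c_3 = (-0.180000 + 0.642500)/2 = 0.231250
  f(c_3) = f(0.231250) = -0.364704
  f(a) × f(c) ≥ 0, new interval: [0.231250, 0.642500]
Iteration 4:
  c_4 = (0.231250 + 0.642500)/2 = 0.436875
  f(c_4) = f(0.436875) = 0.529711
  f(a) × f(c) < 0, new interval: [0.231250, 0.436875]

After 4 iteration(s), the approximation is c_4 = 0.436875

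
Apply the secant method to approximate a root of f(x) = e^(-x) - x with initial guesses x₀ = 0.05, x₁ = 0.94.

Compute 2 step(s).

f(x) = e^(-x) - x
x₀ = 0.05, x₁ = 0.94

Secant formula: x_{n+1} = x_n - f(x_n)(x_n - x_{n-1})/(f(x_n) - f(x_{n-1}))

Iteration 1:
  f(0.050000) = 0.901229
  f(0.940000) = -0.549372
  x_2 = 0.940000 - (-0.549372)×(0.940000 - 0.050000)/(-0.549372 - 0.901229)
       = 0.602939
Iteration 2:
  f(0.940000) = -0.549372
  f(0.602939) = -0.055738
  x_3 = 0.602939 - (-0.055738)×(0.602939 - 0.940000)/(-0.055738 - (-0.549372))
       = 0.564880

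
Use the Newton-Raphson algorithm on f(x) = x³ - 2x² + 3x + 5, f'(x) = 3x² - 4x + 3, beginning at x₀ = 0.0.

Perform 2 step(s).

f(x) = x³ - 2x² + 3x + 5
f'(x) = 3x² - 4x + 3
x₀ = 0.0

Newton-Raphson formula: x_{n+1} = x_n - f(x_n)/f'(x_n)

Iteration 1:
  f(0.000000) = 5.000000
  f'(0.000000) = 3.000000
  x_1 = 0.000000 - 5.000000/3.000000 = -1.666667
Iteration 2:
  f(-1.666667) = -10.185185
  f'(-1.666667) = 18.000000
  x_2 = -1.666667 - (-10.185185)/18.000000 = -1.100823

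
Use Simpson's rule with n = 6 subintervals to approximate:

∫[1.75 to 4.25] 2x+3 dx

f(x) = 2x+3
a = 1.75, b = 4.25, n = 6
h = (b - a)/n = 0.416667

Simpson's rule: (h/3)[f(x₀) + 4f(x₁) + 2f(x₂) + ... + f(xₙ)]

x_0 = 1.7500, f(x_0) = 6.500000, coefficient = 1
x_1 = 2.1667, f(x_1) = 7.333333, coefficient = 4
x_2 = 2.5833, f(x_2) = 8.166667, coefficient = 2
x_3 = 3.0000, f(x_3) = 9.000000, coefficient = 4
x_4 = 3.4167, f(x_4) = 9.833333, coefficient = 2
x_5 = 3.8333, f(x_5) = 10.666667, coefficient = 4
x_6 = 4.2500, f(x_6) = 11.500000, coefficient = 1

I ≈ (0.416667/3) × 162.000000 = 22.500000
Exact value: 22.500000
Error: 0.000000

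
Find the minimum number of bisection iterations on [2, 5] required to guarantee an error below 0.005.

We need (b-a)/2^n ≤ 0.005
(5 - 2)/2^n ≤ 0.005
3/2^n ≤ 0.005
2^n ≥ 600
n ≥ log₂(600) = 9.23
n ≥ 10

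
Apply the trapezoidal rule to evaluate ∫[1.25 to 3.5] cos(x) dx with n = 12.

f(x) = cos(x)
a = 1.25, b = 3.5, n = 12
h = (b - a)/n = 0.187500

Trapezoidal rule: (h/2)[f(x₀) + 2f(x₁) + 2f(x₂) + ... + f(xₙ)]

x_0 = 1.2500, f(x_0) = 0.315322, coefficient = 1
x_1 = 1.4375, f(x_1) = 0.132902, coefficient = 2
x_2 = 1.6250, f(x_2) = -0.054177, coefficient = 2
x_3 = 1.8125, f(x_3) = -0.239357, coefficient = 2
x_4 = 2.0000, f(x_4) = -0.416147, coefficient = 2
x_5 = 2.1875, f(x_5) = -0.578349, coefficient = 2
x_6 = 2.3750, f(x_6) = -0.720278, coefficient = 2
x_7 = 2.5625, f(x_7) = -0.836960, coefficient = 2
x_8 = 2.7500, f(x_8) = -0.924302, coefficient = 2
x_9 = 2.9375, f(x_9) = -0.979245, coefficient = 2
x_10 = 3.1250, f(x_10) = -0.999862, coefficient = 2
x_11 = 3.3125, f(x_11) = -0.985431, coefficient = 2
x_12 = 3.5000, f(x_12) = -0.936457, coefficient = 1

I ≈ (0.187500/2) × -13.823549 = -1.295958
Exact value: -1.299768
Error: 0.003810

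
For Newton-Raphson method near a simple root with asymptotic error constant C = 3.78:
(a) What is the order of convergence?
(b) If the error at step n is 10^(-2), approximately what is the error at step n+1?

(a) Newton-Raphson has quadratic (order 2) convergence near simple roots.
    This means |e_{n+1}| ≈ C|e_n|².

(b) With |e_n| = 10^(-2) and C = 3.78:
    |e_{n+1}| ≈ 3.78 × (10^(-2))² = 3.78 × 10^(-4)

(a) 2 (quadratic); (b) |e_{n+1}| ≈ 3.780e-04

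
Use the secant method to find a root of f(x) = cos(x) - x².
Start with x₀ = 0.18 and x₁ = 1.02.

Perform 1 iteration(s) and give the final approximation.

f(x) = cos(x) - x²
x₀ = 0.18, x₁ = 1.02

Secant formula: x_{n+1} = x_n - f(x_n)(x_n - x_{n-1})/(f(x_n) - f(x_{n-1}))

Iteration 1:
  f(0.180000) = 0.951444
  f(1.020000) = -0.517034
  x_2 = 1.020000 - (-0.517034)×(1.020000 - 0.180000)/(-0.517034 - 0.951444)
       = 0.724246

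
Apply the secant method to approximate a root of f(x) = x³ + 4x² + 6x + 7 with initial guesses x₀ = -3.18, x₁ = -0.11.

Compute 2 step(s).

f(x) = x³ + 4x² + 6x + 7
x₀ = -3.18, x₁ = -0.11

Secant formula: x_{n+1} = x_n - f(x_n)(x_n - x_{n-1})/(f(x_n) - f(x_{n-1}))

Iteration 1:
  f(-3.180000) = -3.787832
  f(-0.110000) = 6.387069
  x_2 = -0.110000 - 6.387069×(-0.110000 - (-3.180000))/(6.387069 - (-3.787832))
       = -2.037125
Iteration 2:
  f(-0.110000) = 6.387069
  f(-2.037125) = 2.922943
  x_3 = -2.037125 - 2.922943×(-2.037125 - (-0.110000))/(2.922943 - 6.387069)
       = -3.663184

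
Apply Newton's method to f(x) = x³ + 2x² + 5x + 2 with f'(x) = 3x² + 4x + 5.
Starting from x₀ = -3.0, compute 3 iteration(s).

f(x) = x³ + 2x² + 5x + 2
f'(x) = 3x² + 4x + 5
x₀ = -3.0

Newton-Raphson formula: x_{n+1} = x_n - f(x_n)/f'(x_n)

Iteration 1:
  f(-3.000000) = -22.000000
  f'(-3.000000) = 20.000000
  x_1 = -3.000000 - (-22.000000)/20.000000 = -1.900000
Iteration 2:
  f(-1.900000) = -7.139000
  f'(-1.900000) = 8.230000
  x_2 = -1.900000 - (-7.139000)/8.230000 = -1.032564
Iteration 3:
  f(-1.032564) = -2.131350
  f'(-1.032564) = 4.068309
  x_3 = -1.032564 - (-2.131350)/4.068309 = -0.508673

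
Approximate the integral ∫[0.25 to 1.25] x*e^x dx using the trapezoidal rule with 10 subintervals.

f(x) = x*e^x
a = 0.25, b = 1.25, n = 10
h = (b - a)/n = 0.100000

Trapezoidal rule: (h/2)[f(x₀) + 2f(x₁) + 2f(x₂) + ... + f(xₙ)]

x_0 = 0.2500, f(x_0) = 0.321006, coefficient = 1
x_1 = 0.3500, f(x_1) = 0.496674, coefficient = 2
x_2 = 0.4500, f(x_2) = 0.705740, coefficient = 2
x_3 = 0.5500, f(x_3) = 0.953289, coefficient = 2
x_4 = 0.6500, f(x_4) = 1.245102, coefficient = 2
x_5 = 0.7500, f(x_5) = 1.587750, coefficient = 2
x_6 = 0.8500, f(x_6) = 1.988700, coefficient = 2
x_7 = 0.9500, f(x_7) = 2.456424, coefficient = 2
x_8 = 1.0500, f(x_8) = 3.000534, coefficient = 2
x_9 = 1.1500, f(x_9) = 3.631922, coefficient = 2
x_10 = 1.2500, f(x_10) = 4.362929, coefficient = 1

I ≈ (0.100000/2) × 36.816204 = 1.840810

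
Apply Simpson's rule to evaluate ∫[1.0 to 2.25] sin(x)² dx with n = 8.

f(x) = sin(x)²
a = 1.0, b = 2.25, n = 8
h = (b - a)/n = 0.156250

Simpson's rule: (h/3)[f(x₀) + 4f(x₁) + 2f(x₂) + ... + f(xₙ)]

x_0 = 1.0000, f(x_0) = 0.708073, coefficient = 1
x_1 = 1.1562, f(x_1) = 0.837773, coefficient = 4
x_2 = 1.3125, f(x_2) = 0.934754, coefficient = 2
x_3 = 1.4688, f(x_3) = 0.989623, coefficient = 4
x_4 = 1.6250, f(x_4) = 0.997065, coefficient = 2
x_5 = 1.7812, f(x_5) = 0.956359, coefficient = 4
x_6 = 1.9375, f(x_6) = 0.871449, coefficient = 2
x_7 = 2.0938, f(x_7) = 0.750558, coefficient = 4
x_8 = 2.2500, f(x_8) = 0.605398, coefficient = 1

I ≈ (0.156250/3) × 21.057258 = 1.096732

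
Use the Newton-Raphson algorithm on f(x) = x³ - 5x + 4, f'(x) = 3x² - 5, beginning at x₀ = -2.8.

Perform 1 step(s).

f(x) = x³ - 5x + 4
f'(x) = 3x² - 5
x₀ = -2.8

Newton-Raphson formula: x_{n+1} = x_n - f(x_n)/f'(x_n)

Iteration 1:
  f(-2.800000) = -3.952000
  f'(-2.800000) = 18.520000
  x_1 = -2.800000 - (-3.952000)/18.520000 = -2.586609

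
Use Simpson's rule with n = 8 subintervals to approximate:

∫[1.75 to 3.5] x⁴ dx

f(x) = x⁴
a = 1.75, b = 3.5, n = 8
h = (b - a)/n = 0.218750

Simpson's rule: (h/3)[f(x₀) + 4f(x₁) + 2f(x₂) + ... + f(xₙ)]

x_0 = 1.7500, f(x_0) = 9.378906, coefficient = 1
x_1 = 1.9688, f(x_1) = 15.023194, coefficient = 4
x_2 = 2.1875, f(x_2) = 22.897720, coefficient = 2
x_3 = 2.4062, f(x_3) = 33.524552, coefficient = 4
x_4 = 2.6250, f(x_4) = 47.480713, coefficient = 2
x_5 = 2.8438, f(x_5) = 65.398179, coefficient = 4
x_6 = 3.0625, f(x_6) = 87.963882, coefficient = 2
x_7 = 3.2812, f(x_7) = 115.919709, coefficient = 4
x_8 = 3.5000, f(x_8) = 150.062500, coefficient = 1

I ≈ (0.218750/3) × 1395.588577 = 101.761667
Exact value: 101.761133
Error: 0.000534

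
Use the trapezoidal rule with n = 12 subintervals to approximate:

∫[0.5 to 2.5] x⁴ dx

f(x) = x⁴
a = 0.5, b = 2.5, n = 12
h = (b - a)/n = 0.166667

Trapezoidal rule: (h/2)[f(x₀) + 2f(x₁) + 2f(x₂) + ... + f(xₙ)]

x_0 = 0.5000, f(x_0) = 0.062500, coefficient = 1
x_1 = 0.6667, f(x_1) = 0.197531, coefficient = 2
x_2 = 0.8333, f(x_2) = 0.482253, coefficient = 2
x_3 = 1.0000, f(x_3) = 1.000000, coefficient = 2
x_4 = 1.1667, f(x_4) = 1.852623, coefficient = 2
x_5 = 1.3333, f(x_5) = 3.160494, coefficient = 2
x_6 = 1.5000, f(x_6) = 5.062500, coefficient = 2
x_7 = 1.6667, f(x_7) = 7.716049, coefficient = 2
x_8 = 1.8333, f(x_8) = 11.297068, coefficient = 2
x_9 = 2.0000, f(x_9) = 16.000000, coefficient = 2
x_10 = 2.1667, f(x_10) = 22.037809, coefficient = 2
x_11 = 2.3333, f(x_11) = 29.641975, coefficient = 2
x_12 = 2.5000, f(x_12) = 39.062500, coefficient = 1

I ≈ (0.166667/2) × 236.021605 = 19.668467
Exact value: 19.525000
Error: 0.143467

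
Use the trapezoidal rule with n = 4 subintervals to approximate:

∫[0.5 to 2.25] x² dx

f(x) = x²
a = 0.5, b = 2.25, n = 4
h = (b - a)/n = 0.437500

Trapezoidal rule: (h/2)[f(x₀) + 2f(x₁) + 2f(x₂) + ... + f(xₙ)]

x_0 = 0.5000, f(x_0) = 0.250000, coefficient = 1
x_1 = 0.9375, f(x_1) = 0.878906, coefficient = 2
x_2 = 1.3750, f(x_2) = 1.890625, coefficient = 2
x_3 = 1.8125, f(x_3) = 3.285156, coefficient = 2
x_4 = 2.2500, f(x_4) = 5.062500, coefficient = 1

I ≈ (0.437500/2) × 17.421875 = 3.811035
Exact value: 3.755208
Error: 0.055827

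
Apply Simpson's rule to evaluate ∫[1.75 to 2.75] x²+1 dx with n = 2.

f(x) = x²+1
a = 1.75, b = 2.75, n = 2
h = (b - a)/n = 0.500000

Simpson's rule: (h/3)[f(x₀) + 4f(x₁) + 2f(x₂) + ... + f(xₙ)]

x_0 = 1.7500, f(x_0) = 4.062500, coefficient = 1
x_1 = 2.2500, f(x_1) = 6.062500, coefficient = 4
x_2 = 2.7500, f(x_2) = 8.562500, coefficient = 1

I ≈ (0.500000/3) × 36.875000 = 6.145833
Exact value: 6.145833
Error: 0.000000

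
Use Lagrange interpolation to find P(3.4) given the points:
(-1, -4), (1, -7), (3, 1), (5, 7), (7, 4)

Lagrange interpolation formula:
P(x) = Σ yᵢ × Lᵢ(x)
where Lᵢ(x) = Π_{j≠i} (x - xⱼ)/(xᵢ - xⱼ)

L_0(3.4) = (3.4 - 1)/(-1 - 1) × (3.4 - 3)/(-1 - 3) × (3.4 - 5)/(-1 - 5) × (3.4 - 7)/(-1 - 7) = 0.014400
L_1(3.4) = (3.4 - (-1))/(1 - (-1)) × (3.4 - 3)/(1 - 3) × (3.4 - 5)/(1 - 5) × (3.4 - 7)/(1 - 7) = -0.105600
L_2(3.4) = (3.4 - (-1))/(3 - (-1)) × (3.4 - 1)/(3 - 1) × (3.4 - 5)/(3 - 5) × (3.4 - 7)/(3 - 7) = 0.950400
L_3(3.4) = (3.4 - (-1))/(5 - (-1)) × (3.4 - 1)/(5 - 1) × (3.4 - 3)/(5 - 3) × (3.4 - 7)/(5 - 7) = 0.158400
L_4(3.4) = (3.4 - (-1))/(7 - (-1)) × (3.4 - 1)/(7 - 1) × (3.4 - 3)/(7 - 3) × (3.4 - 5)/(7 - 5) = -0.017600

P(3.4) = (-4)×L_0(3.4) + (-7)×L_1(3.4) + 1×L_2(3.4) + 7×L_3(3.4) + 4×L_4(3.4)
P(3.4) = 2.670400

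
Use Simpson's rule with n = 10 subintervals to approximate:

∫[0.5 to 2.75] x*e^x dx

f(x) = x*e^x
a = 0.5, b = 2.75, n = 10
h = (b - a)/n = 0.225000

Simpson's rule: (h/3)[f(x₀) + 4f(x₁) + 2f(x₂) + ... + f(xₙ)]

x_0 = 0.5000, f(x_0) = 0.824361, coefficient = 1
x_1 = 0.7250, f(x_1) = 1.496930, coefficient = 4
x_2 = 0.9500, f(x_2) = 2.456424, coefficient = 2
x_3 = 1.1750, f(x_3) = 3.804818, coefficient = 4
x_4 = 1.4000, f(x_4) = 5.677280, coefficient = 2
x_5 = 1.6250, f(x_5) = 8.252431, coefficient = 4
x_6 = 1.8500, f(x_6) = 11.765666, coefficient = 2
x_7 = 2.0750, f(x_7) = 16.526434, coefficient = 4
x_8 = 2.3000, f(x_8) = 22.940620, coefficient = 2
x_9 = 2.5250, f(x_9) = 31.539511, coefficient = 4
x_10 = 2.7500, f(x_10) = 43.017238, coefficient = 1

I ≈ (0.225000/3) × 376.002072 = 28.200155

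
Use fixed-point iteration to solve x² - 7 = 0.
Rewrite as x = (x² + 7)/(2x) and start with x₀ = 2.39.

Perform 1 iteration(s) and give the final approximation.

Equation: x² - 7 = 0
Fixed-point form: x = (x² + 7)/(2x)
x₀ = 2.39

x_1 = g(2.390000) = 2.659435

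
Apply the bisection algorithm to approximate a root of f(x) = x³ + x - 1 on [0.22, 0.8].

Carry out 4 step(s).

f(x) = x³ + x - 1
Initial interval: [0.22, 0.8]

Iteration 1:
  c_1 = (0.220000 + 0.800000)/2 = 0.510000
  f(c_1) = f(0.510000) = -0.357349
  f(a) × f(c) ≥ 0, new interval: [0.510000, 0.800000]
Iteration 2:
  c_2 = (0.510000 + 0.800000)/2 = 0.655000
  f(c_2) = f(0.655000) = -0.063989
  f(a) × f(c) ≥ 0, new interval: [0.655000, 0.800000]
Iteration 3:
  c_3 = (0.655000 + 0.800000)/2 = 0.727500
  f(c_3) = f(0.727500) = 0.112534
  f(a) × f(c) < 0, new interval: [0.655000, 0.727500]
Iteration 4:
  c_4 = (0.655000 + 0.727500)/2 = 0.691250
  f(c_4) = f(0.691250) = 0.021548
  f(a) × f(c) < 0, new interval: [0.655000, 0.691250]

After 4 iteration(s), the approximation is c_4 = 0.691250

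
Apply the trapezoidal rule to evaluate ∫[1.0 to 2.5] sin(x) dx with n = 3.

f(x) = sin(x)
a = 1.0, b = 2.5, n = 3
h = (b - a)/n = 0.500000

Trapezoidal rule: (h/2)[f(x₀) + 2f(x₁) + 2f(x₂) + ... + f(xₙ)]

x_0 = 1.0000, f(x_0) = 0.841471, coefficient = 1
x_1 = 1.5000, f(x_1) = 0.997495, coefficient = 2
x_2 = 2.0000, f(x_2) = 0.909297, coefficient = 2
x_3 = 2.5000, f(x_3) = 0.598472, coefficient = 1

I ≈ (0.500000/2) × 5.253528 = 1.313382
Exact value: 1.341446
Error: 0.028064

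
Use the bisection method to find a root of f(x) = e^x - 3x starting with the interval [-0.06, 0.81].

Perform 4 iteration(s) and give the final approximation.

f(x) = e^x - 3x
Initial interval: [-0.06, 0.81]

Iteration 1:
  c_1 = (-0.060000 + 0.810000)/2 = 0.375000
  f(c_1) = f(0.375000) = 0.329991
  f(a) × f(c) ≥ 0, new interval: [0.375000, 0.810000]
Iteration 2:
  c_2 = (0.375000 + 0.810000)/2 = 0.592500
  f(c_2) = f(0.592500) = 0.031004
  f(a) × f(c) ≥ 0, new interval: [0.592500, 0.810000]
Iteration 3:
  c_3 = (0.592500 + 0.810000)/2 = 0.701250
  f(c_3) = f(0.701250) = -0.087479
  f(a) × f(c) < 0, new interval: [0.592500, 0.701250]
Iteration 4:
  c_4 = (0.592500 + 0.701250)/2 = 0.646875
  f(c_4) = f(0.646875) = -0.031061
  f(a) × f(c) < 0, new interval: [0.592500, 0.646875]

After 4 iteration(s), the approximation is c_4 = 0.646875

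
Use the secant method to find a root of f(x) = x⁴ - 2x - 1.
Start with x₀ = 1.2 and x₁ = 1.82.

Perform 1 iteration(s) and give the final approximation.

f(x) = x⁴ - 2x - 1
x₀ = 1.2, x₁ = 1.82

Secant formula: x_{n+1} = x_n - f(x_n)(x_n - x_{n-1})/(f(x_n) - f(x_{n-1}))

Iteration 1:
  f(1.200000) = -1.326400
  f(1.820000) = 6.331994
  x_2 = 1.820000 - 6.331994×(1.820000 - 1.200000)/(6.331994 - (-1.326400))
       = 1.307381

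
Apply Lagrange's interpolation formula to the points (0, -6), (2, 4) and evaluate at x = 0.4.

Lagrange interpolation formula:
P(x) = Σ yᵢ × Lᵢ(x)
where Lᵢ(x) = Π_{j≠i} (x - xⱼ)/(xᵢ - xⱼ)

L_0(0.4) = (0.4 - 2)/(0 - 2) = 0.800000
L_1(0.4) = (0.4 - 0)/(2 - 0) = 0.200000

P(0.4) = (-6)×L_0(0.4) + 4×L_1(0.4)
P(0.4) = -4.000000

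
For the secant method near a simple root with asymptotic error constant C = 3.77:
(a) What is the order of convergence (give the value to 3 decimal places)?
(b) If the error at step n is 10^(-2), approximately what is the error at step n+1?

(a) Secant method has superlinear convergence with order φ = (1+√5)/2 ≈ 1.618.
    This means |e_{n+1}| ≈ C|e_n|^1.618.

(b) With |e_n| = 10^(-2) and C = 3.77:
    |e_{n+1}| ≈ 3.77 × (10^(-2))^1.618 = 3.77 × 10^(-3.24)

(a) ≈ 1.618 (golden ratio); (b) |e_{n+1}| ≈ 2.189e-03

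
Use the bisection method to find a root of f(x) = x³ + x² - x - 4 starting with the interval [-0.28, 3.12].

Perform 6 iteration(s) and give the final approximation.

f(x) = x³ + x² - x - 4
Initial interval: [-0.28, 3.12]

Iteration 1:
  c_1 = (-0.280000 + 3.120000)/2 = 1.420000
  f(c_1) = f(1.420000) = -0.540312
  f(a) × f(c) ≥ 0, new interval: [1.420000, 3.120000]
Iteration 2:
  c_2 = (1.420000 + 3.120000)/2 = 2.270000
  f(c_2) = f(2.270000) = 10.579983
  f(a) × f(c) < 0, new interval: [1.420000, 2.270000]
Iteration 3:
  c_3 = (1.420000 + 2.270000)/2 = 1.845000
  f(c_3) = f(1.845000) = 3.839451
  f(a) × f(c) < 0, new interval: [1.420000, 1.845000]
Iteration 4:
  c_4 = (1.420000 + 1.845000)/2 = 1.632500
  f(c_4) = f(1.632500) = 1.383261
  f(a) × f(c) < 0, new interval: [1.420000, 1.632500]
Iteration 5:
  c_5 = (1.420000 + 1.632500)/2 = 1.526250
  f(c_5) = f(1.526250) = 0.358495
  f(a) × f(c) < 0, new interval: [1.420000, 1.526250]
Iteration 6:
  c_6 = (1.420000 + 1.526250)/2 = 1.473125
  f(c_6) = f(1.473125) = -0.106203
  f(a) × f(c) ≥ 0, new interval: [1.473125, 1.526250]

After 6 iteration(s), the approximation is c_6 = 1.473125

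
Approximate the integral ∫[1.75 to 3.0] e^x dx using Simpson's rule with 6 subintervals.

f(x) = e^x
a = 1.75, b = 3.0, n = 6
h = (b - a)/n = 0.208333

Simpson's rule: (h/3)[f(x₀) + 4f(x₁) + 2f(x₂) + ... + f(xₙ)]

x_0 = 1.7500, f(x_0) = 5.754603, coefficient = 1
x_1 = 1.9583, f(x_1) = 7.087505, coefficient = 4
x_2 = 2.1667, f(x_2) = 8.729138, coefficient = 2
x_3 = 2.3750, f(x_3) = 10.751013, coefficient = 4
x_4 = 2.5833, f(x_4) = 13.241202, coefficient = 2
x_5 = 2.7917, f(x_5) = 16.308177, coefficient = 4
x_6 = 3.0000, f(x_6) = 20.085537, coefficient = 1

I ≈ (0.208333/3) × 206.367602 = 14.331083
Exact value: 14.330934
Error: 0.000149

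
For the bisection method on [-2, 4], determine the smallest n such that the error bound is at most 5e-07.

We need (b-a)/2^n ≤ 5e-07
(4 - (-2))/2^n ≤ 5e-07
6/2^n ≤ 5e-07
2^n ≥ 12000000
n ≥ log₂(12000000) = 23.52
n ≥ 24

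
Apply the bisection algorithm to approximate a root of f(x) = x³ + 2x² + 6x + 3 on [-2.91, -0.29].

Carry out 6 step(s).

f(x) = x³ + 2x² + 6x + 3
Initial interval: [-2.91, -0.29]

Iteration 1:
  c_1 = (-2.910000 + (-0.290000))/2 = -1.600000
  f(c_1) = f(-1.600000) = -5.576000
  f(a) × f(c) ≥ 0, new interval: [-1.600000, -0.290000]
Iteration 2:
  c_2 = (-1.600000 + (-0.290000))/2 = -0.945000
  f(c_2) = f(-0.945000) = -1.727859
  f(a) × f(c) ≥ 0, new interval: [-0.945000, -0.290000]
Iteration 3:
  c_3 = (-0.945000 + (-0.290000))/2 = -0.617500
  f(c_3) = f(-0.617500) = -0.177844
  f(a) × f(c) ≥ 0, new interval: [-0.617500, -0.290000]
Iteration 4:
  c_4 = (-0.617500 + (-0.290000))/2 = -0.453750
  f(c_4) = f(-0.453750) = 0.595856
  f(a) × f(c) < 0, new interval: [-0.617500, -0.453750]
Iteration 5:
  c_5 = (-0.617500 + (-0.453750))/2 = -0.535625
  f(c_5) = f(-0.535625) = 0.206371
  f(a) × f(c) < 0, new interval: [-0.617500, -0.535625]
Iteration 6:
  c_6 = (-0.617500 + (-0.535625))/2 = -0.576563
  f(c_6) = f(-0.576563) = 0.013810
  f(a) × f(c) < 0, new interval: [-0.617500, -0.576563]

After 6 iteration(s), the approximation is c_6 = -0.576563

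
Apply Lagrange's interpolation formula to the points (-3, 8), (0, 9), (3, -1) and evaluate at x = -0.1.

Lagrange interpolation formula:
P(x) = Σ yᵢ × Lᵢ(x)
where Lᵢ(x) = Π_{j≠i} (x - xⱼ)/(xᵢ - xⱼ)

L_0(-0.1) = (-0.1 - 0)/(-3 - 0) × (-0.1 - 3)/(-3 - 3) = 0.017222
L_1(-0.1) = (-0.1 - (-3))/(0 - (-3)) × (-0.1 - 3)/(0 - 3) = 0.998889
L_2(-0.1) = (-0.1 - (-3))/(3 - (-3)) × (-0.1 - 0)/(3 - 0) = -0.016111

P(-0.1) = 8×L_0(-0.1) + 9×L_1(-0.1) + (-1)×L_2(-0.1)
P(-0.1) = 9.143889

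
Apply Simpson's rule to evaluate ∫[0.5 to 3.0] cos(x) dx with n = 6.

f(x) = cos(x)
a = 0.5, b = 3.0, n = 6
h = (b - a)/n = 0.416667

Simpson's rule: (h/3)[f(x₀) + 4f(x₁) + 2f(x₂) + ... + f(xₙ)]

x_0 = 0.5000, f(x_0) = 0.877583, coefficient = 1
x_1 = 0.9167, f(x_1) = 0.608469, coefficient = 4
x_2 = 1.3333, f(x_2) = 0.235238, coefficient = 2
x_3 = 1.7500, f(x_3) = -0.178246, coefficient = 4
x_4 = 2.1667, f(x_4) = -0.561229, coefficient = 2
x_5 = 2.5833, f(x_5) = -0.848178, coefficient = 4
x_6 = 3.0000, f(x_6) = -0.989992, coefficient = 1

I ≈ (0.416667/3) × -2.436216 = -0.338363
Exact value: -0.338306
Error: 0.000058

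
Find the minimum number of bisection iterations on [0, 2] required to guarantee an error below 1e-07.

We need (b-a)/2^n ≤ 1e-07
(2 - 0)/2^n ≤ 1e-07
2/2^n ≤ 1e-07
2^n ≥ 20000000
n ≥ log₂(20000000) = 24.25
n ≥ 25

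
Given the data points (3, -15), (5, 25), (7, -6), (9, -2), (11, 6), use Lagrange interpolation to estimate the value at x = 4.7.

Lagrange interpolation formula:
P(x) = Σ yᵢ × Lᵢ(x)
where Lᵢ(x) = Π_{j≠i} (x - xⱼ)/(xᵢ - xⱼ)

L_0(4.7) = (4.7 - 5)/(3 - 5) × (4.7 - 7)/(3 - 7) × (4.7 - 9)/(3 - 9) × (4.7 - 11)/(3 - 11) = 0.048677
L_1(4.7) = (4.7 - 3)/(5 - 3) × (4.7 - 7)/(5 - 7) × (4.7 - 9)/(5 - 9) × (4.7 - 11)/(5 - 11) = 1.103353
L_2(4.7) = (4.7 - 3)/(7 - 3) × (4.7 - 5)/(7 - 5) × (4.7 - 9)/(7 - 9) × (4.7 - 11)/(7 - 11) = -0.215873
L_3(4.7) = (4.7 - 3)/(9 - 3) × (4.7 - 5)/(9 - 5) × (4.7 - 7)/(9 - 7) × (4.7 - 11)/(9 - 11) = 0.076978
L_4(4.7) = (4.7 - 3)/(11 - 3) × (4.7 - 5)/(11 - 5) × (4.7 - 7)/(11 - 7) × (4.7 - 9)/(11 - 9) = -0.013135

P(4.7) = (-15)×L_0(4.7) + 25×L_1(4.7) + (-6)×L_2(4.7) + (-2)×L_3(4.7) + 6×L_4(4.7)
P(4.7) = 27.916141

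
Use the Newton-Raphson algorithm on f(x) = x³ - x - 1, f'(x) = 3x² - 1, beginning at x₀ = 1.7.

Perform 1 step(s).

f(x) = x³ - x - 1
f'(x) = 3x² - 1
x₀ = 1.7

Newton-Raphson formula: x_{n+1} = x_n - f(x_n)/f'(x_n)

Iteration 1:
  f(1.700000) = 2.213000
  f'(1.700000) = 7.670000
  x_1 = 1.700000 - 2.213000/7.670000 = 1.411473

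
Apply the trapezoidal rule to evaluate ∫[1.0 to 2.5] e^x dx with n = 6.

f(x) = e^x
a = 1.0, b = 2.5, n = 6
h = (b - a)/n = 0.250000

Trapezoidal rule: (h/2)[f(x₀) + 2f(x₁) + 2f(x₂) + ... + f(xₙ)]

x_0 = 1.0000, f(x_0) = 2.718282, coefficient = 1
x_1 = 1.2500, f(x_1) = 3.490343, coefficient = 2
x_2 = 1.5000, f(x_2) = 4.481689, coefficient = 2
x_3 = 1.7500, f(x_3) = 5.754603, coefficient = 2
x_4 = 2.0000, f(x_4) = 7.389056, coefficient = 2
x_5 = 2.2500, f(x_5) = 9.487736, coefficient = 2
x_6 = 2.5000, f(x_6) = 12.182494, coefficient = 1

I ≈ (0.250000/2) × 76.107629 = 9.513454
Exact value: 9.464212
Error: 0.049242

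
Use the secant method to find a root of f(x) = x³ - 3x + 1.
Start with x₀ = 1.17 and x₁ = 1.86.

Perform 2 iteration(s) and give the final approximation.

f(x) = x³ - 3x + 1
x₀ = 1.17, x₁ = 1.86

Secant formula: x_{n+1} = x_n - f(x_n)(x_n - x_{n-1})/(f(x_n) - f(x_{n-1}))

Iteration 1:
  f(1.170000) = -0.908387
  f(1.860000) = 1.854856
  x_2 = 1.860000 - 1.854856×(1.860000 - 1.170000)/(1.854856 - (-0.908387))
       = 1.396830
Iteration 2:
  f(1.860000) = 1.854856
  f(1.396830) = -0.465087
  x_3 = 1.396830 - (-0.465087)×(1.396830 - 1.860000)/(-0.465087 - 1.854856)
       = 1.489683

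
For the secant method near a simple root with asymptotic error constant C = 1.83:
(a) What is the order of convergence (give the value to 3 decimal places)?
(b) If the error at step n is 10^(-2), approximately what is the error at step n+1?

(a) Secant method has superlinear convergence with order φ = (1+√5)/2 ≈ 1.618.
    This means |e_{n+1}| ≈ C|e_n|^1.618.

(b) With |e_n| = 10^(-2) and C = 1.83:
    |e_{n+1}| ≈ 1.83 × (10^(-2))^1.618 = 1.83 × 10^(-3.24)

(a) ≈ 1.618 (golden ratio); (b) |e_{n+1}| ≈ 1.063e-03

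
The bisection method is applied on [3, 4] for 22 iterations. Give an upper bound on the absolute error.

Bisection error bound: |error| ≤ (b-a)/2^n
|error| ≤ (4 - 3)/2^22 = 1/2^22
|error| ≤ 0.0000002384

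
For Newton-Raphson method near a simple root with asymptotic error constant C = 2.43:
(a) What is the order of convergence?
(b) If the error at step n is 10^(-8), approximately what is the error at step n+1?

(a) Newton-Raphson has quadratic (order 2) convergence near simple roots.
    This means |e_{n+1}| ≈ C|e_n|².

(b) With |e_n| = 10^(-8) and C = 2.43:
    |e_{n+1}| ≈ 2.43 × (10^(-8))² = 2.43 × 10^(-16)

(a) 2 (quadratic); (b) |e_{n+1}| ≈ 2.430e-16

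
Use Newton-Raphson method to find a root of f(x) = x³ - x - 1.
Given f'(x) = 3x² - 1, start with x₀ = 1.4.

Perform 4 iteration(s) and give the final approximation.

f(x) = x³ - x - 1
f'(x) = 3x² - 1
x₀ = 1.4

Newton-Raphson formula: x_{n+1} = x_n - f(x_n)/f'(x_n)

Iteration 1:
  f(1.400000) = 0.344000
  f'(1.400000) = 4.880000
  x_1 = 1.400000 - 0.344000/4.880000 = 1.329508
Iteration 2:
  f(1.329508) = 0.020520
  f'(1.329508) = 4.302776
  x_2 = 1.329508 - 0.020520/4.302776 = 1.324739
Iteration 3:
  f(1.324739) = 0.000091
  f'(1.324739) = 4.264802
  x_3 = 1.324739 - 0.000091/4.264802 = 1.324718
Iteration 4:
  f(1.324718) = 0.000000
  f'(1.324718) = 4.264633
  x_4 = 1.324718 - 0.000000/4.264633 = 1.324718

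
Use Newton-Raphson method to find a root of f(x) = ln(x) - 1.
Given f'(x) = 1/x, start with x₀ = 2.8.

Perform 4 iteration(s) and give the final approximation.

f(x) = ln(x) - 1
f'(x) = 1/x
x₀ = 2.8

Newton-Raphson formula: x_{n+1} = x_n - f(x_n)/f'(x_n)

Iteration 1:
  f(2.800000) = 0.029619
  f'(2.800000) = 0.357143
  x_1 = 2.800000 - 0.029619/0.357143 = 2.717066
Iteration 2:
  f(2.717066) = -0.000448
  f'(2.717066) = 0.368044
  x_2 = 2.717066 - (-0.000448)/0.368044 = 2.718282
Iteration 3:
  f(2.718282) = 0.000000
  f'(2.718282) = 0.367879
  x_3 = 2.718282 - 0.000000/0.367879 = 2.718282
Iteration 4:
  f(2.718282) = 0.000000
  f'(2.718282) = 0.367879
  x_4 = 2.718282 - 0.000000/0.367879 = 2.718282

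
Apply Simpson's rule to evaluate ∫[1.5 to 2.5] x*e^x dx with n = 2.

f(x) = x*e^x
a = 1.5, b = 2.5, n = 2
h = (b - a)/n = 0.500000

Simpson's rule: (h/3)[f(x₀) + 4f(x₁) + 2f(x₂) + ... + f(xₙ)]

x_0 = 1.5000, f(x_0) = 6.722534, coefficient = 1
x_1 = 2.0000, f(x_1) = 14.778112, coefficient = 4
x_2 = 2.5000, f(x_2) = 30.456235, coefficient = 1

I ≈ (0.500000/3) × 96.291217 = 16.048536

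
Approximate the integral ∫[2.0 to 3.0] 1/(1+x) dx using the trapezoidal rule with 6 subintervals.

f(x) = 1/(1+x)
a = 2.0, b = 3.0, n = 6
h = (b - a)/n = 0.166667

Trapezoidal rule: (h/2)[f(x₀) + 2f(x₁) + 2f(x₂) + ... + f(xₙ)]

x_0 = 2.0000, f(x_0) = 0.333333, coefficient = 1
x_1 = 2.1667, f(x_1) = 0.315789, coefficient = 2
x_2 = 2.3333, f(x_2) = 0.300000, coefficient = 2
x_3 = 2.5000, f(x_3) = 0.285714, coefficient = 2
x_4 = 2.6667, f(x_4) = 0.272727, coefficient = 2
x_5 = 2.8333, f(x_5) = 0.260870, coefficient = 2
x_6 = 3.0000, f(x_6) = 0.250000, coefficient = 1

I ≈ (0.166667/2) × 3.453535 = 0.287795
Exact value: 0.287682
Error: 0.000112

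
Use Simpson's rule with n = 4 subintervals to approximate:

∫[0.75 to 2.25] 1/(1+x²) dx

f(x) = 1/(1+x²)
a = 0.75, b = 2.25, n = 4
h = (b - a)/n = 0.375000

Simpson's rule: (h/3)[f(x₀) + 4f(x₁) + 2f(x₂) + ... + f(xₙ)]

x_0 = 0.7500, f(x_0) = 0.640000, coefficient = 1
x_1 = 1.1250, f(x_1) = 0.441379, coefficient = 4
x_2 = 1.5000, f(x_2) = 0.307692, coefficient = 2
x_3 = 1.8750, f(x_3) = 0.221453, coefficient = 4
x_4 = 2.2500, f(x_4) = 0.164948, coefficient = 1

I ≈ (0.375000/3) × 4.071663 = 0.508958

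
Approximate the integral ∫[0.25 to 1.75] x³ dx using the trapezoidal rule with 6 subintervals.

f(x) = x³
a = 0.25, b = 1.75, n = 6
h = (b - a)/n = 0.250000

Trapezoidal rule: (h/2)[f(x₀) + 2f(x₁) + 2f(x₂) + ... + f(xₙ)]

x_0 = 0.2500, f(x_0) = 0.015625, coefficient = 1
x_1 = 0.5000, f(x_1) = 0.125000, coefficient = 2
x_2 = 0.7500, f(x_2) = 0.421875, coefficient = 2
x_3 = 1.0000, f(x_3) = 1.000000, coefficient = 2
x_4 = 1.2500, f(x_4) = 1.953125, coefficient = 2
x_5 = 1.5000, f(x_5) = 3.375000, coefficient = 2
x_6 = 1.7500, f(x_6) = 5.359375, coefficient = 1

I ≈ (0.250000/2) × 19.125000 = 2.390625
Exact value: 2.343750
Error: 0.046875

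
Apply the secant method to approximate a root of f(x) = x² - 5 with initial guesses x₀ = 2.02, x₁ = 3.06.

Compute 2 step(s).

f(x) = x² - 5
x₀ = 2.02, x₁ = 3.06

Secant formula: x_{n+1} = x_n - f(x_n)(x_n - x_{n-1})/(f(x_n) - f(x_{n-1}))

Iteration 1:
  f(2.020000) = -0.919600
  f(3.060000) = 4.363600
  x_2 = 3.060000 - 4.363600×(3.060000 - 2.020000)/(4.363600 - (-0.919600))
       = 2.201024
Iteration 2:
  f(3.060000) = 4.363600
  f(2.201024) = -0.155495
  x_3 = 2.201024 - (-0.155495)×(2.201024 - 3.060000)/(-0.155495 - 4.363600)
       = 2.230580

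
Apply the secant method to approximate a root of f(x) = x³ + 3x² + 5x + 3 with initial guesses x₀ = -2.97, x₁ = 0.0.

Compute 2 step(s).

f(x) = x³ + 3x² + 5x + 3
x₀ = -2.97, x₁ = 0.0

Secant formula: x_{n+1} = x_n - f(x_n)(x_n - x_{n-1})/(f(x_n) - f(x_{n-1}))

Iteration 1:
  f(-2.970000) = -11.585373
  f(0.000000) = 3.000000
  x_2 = 0.000000 - 3.000000×(0.000000 - (-2.970000))/(3.000000 - (-11.585373))
       = -0.610886
Iteration 2:
  f(0.000000) = 3.000000
  f(-0.610886) = 0.837144
  x_3 = -0.610886 - 0.837144×(-0.610886 - 0.000000)/(0.837144 - 3.000000)
       = -0.847332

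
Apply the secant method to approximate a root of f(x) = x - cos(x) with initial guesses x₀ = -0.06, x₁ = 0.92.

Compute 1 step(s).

f(x) = x - cos(x)
x₀ = -0.06, x₁ = 0.92

Secant formula: x_{n+1} = x_n - f(x_n)(x_n - x_{n-1})/(f(x_n) - f(x_{n-1}))

Iteration 1:
  f(-0.060000) = -1.058201
  f(0.920000) = 0.314180
  x_2 = 0.920000 - 0.314180×(0.920000 - (-0.060000))/(0.314180 - (-1.058201))
       = 0.695648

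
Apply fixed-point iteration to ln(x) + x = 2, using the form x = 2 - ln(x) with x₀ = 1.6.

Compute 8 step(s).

Equation: ln(x) + x = 2
Fixed-point form: x = 2 - ln(x)
x₀ = 1.6

x_1 = g(1.600000) = 1.529996
x_2 = g(1.529996) = 1.574735
x_3 = g(1.574735) = 1.545913
x_4 = g(1.545913) = 1.564385
x_5 = g(1.564385) = 1.552507
x_6 = g(1.552507) = 1.560129
x_7 = g(1.560129) = 1.555232
x_8 = g(1.555232) = 1.558376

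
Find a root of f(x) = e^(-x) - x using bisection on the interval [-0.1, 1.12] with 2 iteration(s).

f(x) = e^(-x) - x
Initial interval: [-0.1, 1.12]

Iteration 1:
  c_1 = (-0.100000 + 1.120000)/2 = 0.510000
  f(c_1) = f(0.510000) = 0.090496
  f(a) × f(c) ≥ 0, new interval: [0.510000, 1.120000]
Iteration 2:
  c_2 = (0.510000 + 1.120000)/2 = 0.815000
  f(c_2) = f(0.815000) = -0.372361
  f(a) × f(c) < 0, new interval: [0.510000, 0.815000]

After 2 iteration(s), the approximation is c_2 = 0.815000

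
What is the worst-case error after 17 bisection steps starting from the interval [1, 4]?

Bisection error bound: |error| ≤ (b-a)/2^n
|error| ≤ (4 - 1)/2^17 = 3/2^17
|error| ≤ 0.0000228882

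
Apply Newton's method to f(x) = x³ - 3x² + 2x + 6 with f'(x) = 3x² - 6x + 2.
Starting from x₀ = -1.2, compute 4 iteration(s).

f(x) = x³ - 3x² + 2x + 6
f'(x) = 3x² - 6x + 2
x₀ = -1.2

Newton-Raphson formula: x_{n+1} = x_n - f(x_n)/f'(x_n)

Iteration 1:
  f(-1.200000) = -2.448000
  f'(-1.200000) = 13.520000
  x_1 = -1.200000 - (-2.448000)/13.520000 = -1.018935
Iteration 2:
  f(-1.018935) = -0.210442
  f'(-1.018935) = 11.228295
  x_2 = -1.018935 - (-0.210442)/11.228295 = -1.000193
Iteration 3:
  f(-1.000193) = -0.002121
  f'(-1.000193) = 11.002314
  x_3 = -1.000193 - (-0.002121)/11.002314 = -1.000000
Iteration 4:
  f(-1.000000) = 0.000000
  f'(-1.000000) = 11.000000
  x_4 = -1.000000 - 0.000000/11.000000 = -1.000000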